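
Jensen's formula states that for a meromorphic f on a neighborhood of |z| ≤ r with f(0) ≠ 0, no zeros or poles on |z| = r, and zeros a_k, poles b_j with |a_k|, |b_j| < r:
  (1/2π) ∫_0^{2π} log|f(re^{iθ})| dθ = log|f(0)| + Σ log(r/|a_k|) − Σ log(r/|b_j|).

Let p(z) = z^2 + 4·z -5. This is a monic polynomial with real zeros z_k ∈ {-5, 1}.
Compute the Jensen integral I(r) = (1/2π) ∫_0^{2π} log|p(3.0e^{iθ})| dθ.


Zeros: -5, 1; r = 3.0.
Inside |z| < r: 1. Outside (|z| ≥ r): -5.
p(0) = -5, so log|p(0)| = log(5) = 1.6094.
Apply Jensen: I(r) = log|p(0)| + Σ_k log(r/|z_k|), summed over zeros inside |z| < r.
  log(r/|z_k|) for z_k = 1: log(3.0/1) = 1.0986
  Outside zeros (-5) contribute nothing to the Jensen sum.
Sum over inside zeros: 1.0986.
I(r) = log|p(0)| + (inside sum) = 1.6094 + 1.0986 = 2.7081.
Note: since some zeros are outside |z| ≤ r, the simplified n·log(r) form does NOT apply — only the inside zeros contribute.

I(r) ≈ 2.7081.


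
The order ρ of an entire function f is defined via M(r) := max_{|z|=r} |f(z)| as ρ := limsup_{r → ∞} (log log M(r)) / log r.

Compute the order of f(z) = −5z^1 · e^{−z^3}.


M(r) = max_{|z|=r} |-5|·|z|^1·|e^{−z^3}| = 5·r^1 · e^{1r^3} (the factors attain their maxima compatibly on |z|=r). Then log M(r) = log 5 + 1·log r + 1r^3, dominated by the last term, so log log M(r) ~ 3·log r. The polynomial factor -5z^1 contributes only a log r term and does not affect the order. ρ = 3.
Therefore ρ = 3.

Order ρ = 3.


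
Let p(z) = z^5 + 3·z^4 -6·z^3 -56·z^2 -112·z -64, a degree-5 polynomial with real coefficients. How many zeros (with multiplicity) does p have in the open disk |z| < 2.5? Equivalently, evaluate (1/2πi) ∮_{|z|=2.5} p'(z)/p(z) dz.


The zeros of p are: 4, (-2 + 2i), (-2 - 2i), -2, -1.
Their magnitudes are: 4, 2.828, 2.828, 2, 1.
Zeros with |z| < R = 2.5: -2, -1.
Count = 2.
By the argument principle, (1/2πi) ∮_{|z|=R} p'(z)/p(z) dz equals exactly this count.

Number of zeros inside |z| < 2.5: 2.


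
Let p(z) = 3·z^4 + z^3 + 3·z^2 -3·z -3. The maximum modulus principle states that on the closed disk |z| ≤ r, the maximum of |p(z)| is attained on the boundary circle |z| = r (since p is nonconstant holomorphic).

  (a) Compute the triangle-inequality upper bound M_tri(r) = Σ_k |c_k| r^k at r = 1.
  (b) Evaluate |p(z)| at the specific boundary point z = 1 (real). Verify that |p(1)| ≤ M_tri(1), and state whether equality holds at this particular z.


Coefficients: c_0 = -3, c_1 = -3, c_2 = 3, c_3 = 1, c_4 = 3. Radius r = 1.
Part (a). Triangle bound: M_tri(r) = Σ_k |c_k| r^k
  = |-3|·1^0 + |-3|·1^1 + |3|·1^2 + |1|·1^3 + |3|·1^4
  = 3 + 3 + 3 + 1 + 3 = 13.
This bounds M(r) := max_{|z|=r} |p(z)| from above; equality holds iff all terms c_k z^k can be made to align in phase at a single z on |z|=r.
Part (b). At z = 1 (real, on the circle |z| = r):
  p(1) = (-3)·1^0 + (-3)·1^1 + (3)·1^2 + (1)·1^3 + (3)·1^4 = 1.
  |p(1)| = 1.
Check: |p(1)| = 1 ≤ 13 = M_tri(1). ✓ Equality does not hold at z = 1 (the coefficients have mixed signs, so the terms do not all align in phase there).

M_tri(1) = 13; |p(1)| = 1; equality at z=1: no.


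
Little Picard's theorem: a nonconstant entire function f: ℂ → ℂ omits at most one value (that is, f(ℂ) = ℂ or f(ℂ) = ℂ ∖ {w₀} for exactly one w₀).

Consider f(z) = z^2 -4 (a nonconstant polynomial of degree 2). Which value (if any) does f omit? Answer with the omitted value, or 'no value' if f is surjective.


Little Picard bounds the complement of f(ℂ) to at most one point.
For every w ∈ ℂ, the equation p(z) − w = 0 is a nonconstant polynomial in z and hence has at least one root by the fundamental theorem of algebra. So p is surjective onto ℂ, omitting no value.

Omitted value: no value.


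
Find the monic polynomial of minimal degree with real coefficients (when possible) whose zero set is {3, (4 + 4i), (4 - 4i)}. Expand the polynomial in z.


The polynomial is p(z) = ∏_{α ∈ S} (z − α), where S = {3, (4 + 4i), (4 - 4i)}.
Expanding the product yields: p(z) = z^3 -11·z^2 + 56·z -96.
Note conjugate pairs combine to real quadratics: (z − (4+4i))(z − (4−4i)) = z² − 8z + 32.
The resulting polynomial has degree 3 and real coefficients as required.

p(z) = z^3 -11·z^2 + 56·z -96.


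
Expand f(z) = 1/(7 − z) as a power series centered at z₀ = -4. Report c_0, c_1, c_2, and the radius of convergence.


Let w = z − z₀, so z = z₀ + w.
Then 7 − z = 7 − (z₀ + w) = (7 − z₀) − w = 11 − w.
f(z) = 1/(11 − w) = (1/(11)) · 1/(1 − w/(11)) = Σ_{n≥0} w^n / (11)^(n+1).
So c_n = 1/(11)^(n+1):
  c_0 = 1/(11)^1 = 1/11.
  c_1 = 1/(11)^2 = 1/121.
  c_2 = 1/(11)^3 = 1/1331.
The series is valid for |w/d| < 1, i.e. |z − z₀| < |d|.
Radius of convergence: R = |7 − z₀| = |11| = 11 (distance from z₀ to the singularity z = 7).

c_0 = 1/11, c_1 = 1/121, c_2 = 1/1331; R = 11.


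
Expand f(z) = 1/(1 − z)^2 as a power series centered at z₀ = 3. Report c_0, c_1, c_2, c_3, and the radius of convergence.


Let w = z − z₀, so z = z₀ + w.
Then 1 − z = 1 − (z₀ + w) = (1 − z₀) − w = -2 − w.
f(z) = 1/(-2 − w)^2 = (1/(-2)^2) · (1 − w/(-2))^{−2}.
By the binomial series (1−u)^{−2} = Σ_{n≥0} C(n+1, 1) u^n for |u|<1, with u = w/(-2):
  c_n = C(n+1, 1) / (-2)^(n+2).
  c_0 = 1/(-2)^2 = 1/4.
  c_1 = 2/(-2)^3 = -1/4.
  c_2 = 3/(-2)^4 = 3/16.
  c_3 = 4/(-2)^5 = -1/8.
The series is valid for |w/d| < 1, i.e. |z − z₀| < |d|.
Radius of convergence: R = |1 − z₀| = |-2| = 2 (distance from z₀ to the singularity z = 1).

c_0 = 1/4, c_1 = -1/4, c_2 = 3/16, c_3 = -1/8; R = 2.


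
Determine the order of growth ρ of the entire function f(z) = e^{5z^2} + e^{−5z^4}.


Each summand is entire of order 2 and 4 respectively (as in the single-exponential case). The order of a sum is at most the max of the orders, so ρ ≤ 4. For the lower bound: on |z|=r choose arg z so that -5z^4 is real positive; then |e^{-5z^4}| = e^{5r^4} while |e^{5z^2}| ≤ e^{5r^2} = o(e^{5r^4}). So |f| ≥ e^{5r^4}(1 − o(1)) and ρ ≥ 4. Hence ρ = max(2, 4) = 4.
Therefore ρ = 4.

Order ρ = 4.


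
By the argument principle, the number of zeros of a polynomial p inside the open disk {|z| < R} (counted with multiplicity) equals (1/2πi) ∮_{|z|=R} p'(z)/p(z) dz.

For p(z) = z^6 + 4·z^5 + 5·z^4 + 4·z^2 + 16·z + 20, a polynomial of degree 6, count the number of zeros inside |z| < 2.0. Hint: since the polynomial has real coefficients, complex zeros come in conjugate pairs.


The zeros of p are: (-2 + 1i), (-2 - 1i), (-1 + 1i), (-1 - 1i), (1 + 1i), (1 - 1i).
Their magnitudes are: 2.236, 2.236, 1.414, 1.414, 1.414, 1.414.
Zeros with |z| < R = 2.0: (-1 + 1i), (-1 - 1i), (1 + 1i), (1 - 1i).
Count = 4.
By the argument principle, (1/2πi) ∮_{|z|=R} p'(z)/p(z) dz equals exactly this count.

Number of zeros inside |z| < 2.0: 4.


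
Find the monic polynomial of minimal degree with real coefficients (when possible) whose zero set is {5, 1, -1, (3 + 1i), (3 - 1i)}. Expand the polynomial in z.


The polynomial is p(z) = ∏_{α ∈ S} (z − α), where S = {5, 1, -1, (3 + 1i), (3 - 1i)}.
Expanding the product yields: p(z) = z^5 -11·z^4 + 39·z^3 -39·z^2 -40·z + 50.
Note conjugate pairs combine to real quadratics: (z − (3+1i))(z − (3−1i)) = z² − 6z + 10.
The resulting polynomial has degree 5 and real coefficients as required.

p(z) = z^5 -11·z^4 + 39·z^3 -39·z^2 -40·z + 50.


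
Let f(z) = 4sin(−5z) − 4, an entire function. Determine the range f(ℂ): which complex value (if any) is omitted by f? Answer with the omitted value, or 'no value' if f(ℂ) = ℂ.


Little Picard bounds the complement of f(ℂ) to at most one point.
sin is entire and surjective onto ℂ: for every w ∈ ℂ, sin(ζ) = w has a solution ζ ∈ ℂ (e.g., via the complex inverse arcsin). With ζ = −5z this gives z = ζ/(-5). Then 4·sin(−5z) takes every value in 4·ℂ = ℂ, and adding -4 is a bijection of ℂ. So f is surjective and omits no value. (Note: only on the real line is sin bounded by [−1, 1].)

Omitted value: no value.


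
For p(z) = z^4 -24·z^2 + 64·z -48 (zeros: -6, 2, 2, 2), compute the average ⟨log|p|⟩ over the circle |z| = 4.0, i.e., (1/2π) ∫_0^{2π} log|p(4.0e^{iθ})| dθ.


Zeros: -6, 2, 2, 2; r = 4.0.
Inside |z| < r: 2, 2, 2. Outside (|z| ≥ r): -6.
p(0) = -48, so log|p(0)| = log(48) = 3.8712.
Apply Jensen: I(r) = log|p(0)| + Σ_k log(r/|z_k|), summed over zeros inside |z| < r.
  log(r/|z_k|) for z_k = 2: log(4.0/2) = 0.6931
  log(r/|z_k|) for z_k = 2: log(4.0/2) = 0.6931
  log(r/|z_k|) for z_k = 2: log(4.0/2) = 0.6931
  Outside zeros (-6) contribute nothing to the Jensen sum.
Sum over inside zeros: 2.0794.
I(r) = log|p(0)| + (inside sum) = 3.8712 + 2.0794 = 5.9506.
Note: since some zeros are outside |z| ≤ r, the simplified n·log(r) form does NOT apply — only the inside zeros contribute.

I(r) ≈ 5.9506.


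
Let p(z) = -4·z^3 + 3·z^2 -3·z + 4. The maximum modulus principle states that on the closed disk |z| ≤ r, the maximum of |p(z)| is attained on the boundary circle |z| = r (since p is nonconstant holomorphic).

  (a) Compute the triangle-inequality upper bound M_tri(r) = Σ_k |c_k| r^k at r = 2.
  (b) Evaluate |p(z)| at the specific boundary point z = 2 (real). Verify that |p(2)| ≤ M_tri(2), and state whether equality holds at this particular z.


Coefficients: c_0 = 4, c_1 = -3, c_2 = 3, c_3 = -4. Radius r = 2.
Part (a). Triangle bound: M_tri(r) = Σ_k |c_k| r^k
  = |4|·2^0 + |-3|·2^1 + |3|·2^2 + |-4|·2^3
  = 4 + 6 + 12 + 32 = 54.
This bounds M(r) := max_{|z|=r} |p(z)| from above; equality holds iff all terms c_k z^k can be made to align in phase at a single z on |z|=r.
Part (b). At z = 2 (real, on the circle |z| = r):
  p(2) = (4)·2^0 + (-3)·2^1 + (3)·2^2 + (-4)·2^3 = -22.
  |p(2)| = 22.
Check: |p(2)| = 22 ≤ 54 = M_tri(2). ✓ Equality does not hold at z = 2 (the coefficients have mixed signs, so the terms do not all align in phase there).

M_tri(2) = 54; |p(2)| = 22; equality at z=2: no.


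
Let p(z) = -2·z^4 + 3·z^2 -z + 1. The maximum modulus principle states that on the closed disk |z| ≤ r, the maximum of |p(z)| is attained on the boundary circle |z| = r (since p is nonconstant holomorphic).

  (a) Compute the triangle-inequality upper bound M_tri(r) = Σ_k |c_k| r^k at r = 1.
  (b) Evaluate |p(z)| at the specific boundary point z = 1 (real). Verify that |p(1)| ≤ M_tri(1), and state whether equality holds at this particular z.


Coefficients: c_0 = 1, c_1 = -1, c_2 = 3, c_3 = 0, c_4 = -2. Radius r = 1.
Part (a). Triangle bound: M_tri(r) = Σ_k |c_k| r^k
  = |1|·1^0 + |-1|·1^1 + |3|·1^2 + |0|·1^3 + |-2|·1^4
  = 1 + 1 + 3 + 0 + 2 = 7.
This bounds M(r) := max_{|z|=r} |p(z)| from above; equality holds iff all terms c_k z^k can be made to align in phase at a single z on |z|=r.
Part (b). At z = 1 (real, on the circle |z| = r):
  p(1) = (1)·1^0 + (-1)·1^1 + (3)·1^2 + (0)·1^3 + (-2)·1^4 = 1.
  |p(1)| = 1.
Check: |p(1)| = 1 ≤ 7 = M_tri(1). ✓ Equality does not hold at z = 1 (the coefficients have mixed signs, so the terms do not all align in phase there).

M_tri(1) = 7; |p(1)| = 1; equality at z=1: no.


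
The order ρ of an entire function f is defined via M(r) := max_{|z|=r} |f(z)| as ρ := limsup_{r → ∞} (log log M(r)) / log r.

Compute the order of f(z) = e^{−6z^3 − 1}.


|e^{−6z^3 − 1}| = e^{Re(-6·z^3) + -1} ≤ e^{6|z|^3 + -1} = e^{6r^3 + -1} on |z| = r, so ρ ≤ 3. Choosing z on |z|=r so that -6·z^3 is real positive (always possible by picking arg z appropriately) gives |f(z)| = e^{6r^3 + -1}, matching the bound. The additive constant -1 does not affect log log M(r) ~ 3·log r. Hence ρ = 3.
Therefore ρ = 3.

Order ρ = 3.


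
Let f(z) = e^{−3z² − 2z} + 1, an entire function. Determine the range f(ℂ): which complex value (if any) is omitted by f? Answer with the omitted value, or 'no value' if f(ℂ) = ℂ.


Little Picard bounds the complement of f(ℂ) to at most one point.
The exponent g(z) = −3z² − 2z is a nonconstant polynomial, hence surjective onto ℂ. So e^{g(z)} takes every value in {e^w : w ∈ ℂ} = ℂ ∖ {0}. Adding 1 shifts the range to ℂ ∖ {1}. f omits exactly 1.

Omitted value: 1.


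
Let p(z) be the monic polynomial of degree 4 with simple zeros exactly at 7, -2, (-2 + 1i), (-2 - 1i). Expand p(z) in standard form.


The polynomial is p(z) = ∏_{α ∈ S} (z − α), where S = {7, -2, (-2 + 1i), (-2 - 1i)}.
Expanding the product yields: p(z) = z^4 -z^3 -29·z^2 -81·z -70.
Note conjugate pairs combine to real quadratics: (z − (-2+1i))(z − (-2−1i)) = z² + 4z + 5.
The resulting polynomial has degree 4 and real coefficients as required.

p(z) = z^4 -z^3 -29·z^2 -81·z -70.


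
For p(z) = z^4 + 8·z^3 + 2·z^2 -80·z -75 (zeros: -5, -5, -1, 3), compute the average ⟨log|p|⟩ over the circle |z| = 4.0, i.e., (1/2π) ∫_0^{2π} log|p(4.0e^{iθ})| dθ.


Zeros: -5, -5, -1, 3; r = 4.0.
Inside |z| < r: -1, 3. Outside (|z| ≥ r): -5, -5.
p(0) = -75, so log|p(0)| = log(75) = 4.3175.
Apply Jensen: I(r) = log|p(0)| + Σ_k log(r/|z_k|), summed over zeros inside |z| < r.
  log(r/|z_k|) for z_k = -1: log(4.0/1) = 1.3863
  log(r/|z_k|) for z_k = 3: log(4.0/3) = 0.2877
  Outside zeros (-5, -5) contribute nothing to the Jensen sum.
Sum over inside zeros: 1.6740.
I(r) = log|p(0)| + (inside sum) = 4.3175 + 1.6740 = 5.9915.
Note: since some zeros are outside |z| ≤ r, the simplified n·log(r) form does NOT apply — only the inside zeros contribute.

I(r) ≈ 5.9915.


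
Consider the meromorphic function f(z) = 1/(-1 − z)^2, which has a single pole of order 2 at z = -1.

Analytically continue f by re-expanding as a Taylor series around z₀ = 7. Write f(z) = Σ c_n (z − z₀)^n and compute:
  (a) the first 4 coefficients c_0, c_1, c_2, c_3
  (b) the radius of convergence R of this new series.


Let w = z − z₀, so z = z₀ + w.
Then -1 − z = -1 − (z₀ + w) = (-1 − z₀) − w = -8 − w.
f(z) = 1/(-8 − w)^2 = (1/(-8)^2) · (1 − w/(-8))^{−2}.
By the binomial series (1−u)^{−2} = Σ_{n≥0} C(n+1, 1) u^n for |u|<1, with u = w/(-8):
  c_n = C(n+1, 1) / (-8)^(n+2).
  c_0 = 1/(-8)^2 = 1/64.
  c_1 = 2/(-8)^3 = -1/256.
  c_2 = 3/(-8)^4 = 3/4096.
  c_3 = 4/(-8)^5 = -1/8192.
The series is valid for |w/d| < 1, i.e. |z − z₀| < |d|.
Radius of convergence: R = |-1 − z₀| = |-8| = 8 (distance from z₀ to the singularity z = -1).

c_0 = 1/64, c_1 = -1/256, c_2 = 3/4096, c_3 = -1/8192; R = 8.


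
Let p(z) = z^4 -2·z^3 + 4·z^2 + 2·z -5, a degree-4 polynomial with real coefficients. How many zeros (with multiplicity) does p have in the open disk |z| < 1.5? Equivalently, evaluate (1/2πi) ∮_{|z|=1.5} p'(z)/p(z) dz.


The zeros of p are: -1, (1 + 2i), (1 - 2i), 1.
Their magnitudes are: 1, 2.236, 2.236, 1.
Zeros with |z| < R = 1.5: -1, 1.
Count = 2.
By the argument principle, (1/2πi) ∮_{|z|=R} p'(z)/p(z) dz equals exactly this count.

Number of zeros inside |z| < 1.5: 2.


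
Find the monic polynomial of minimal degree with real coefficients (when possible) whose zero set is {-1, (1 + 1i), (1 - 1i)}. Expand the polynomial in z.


The polynomial is p(z) = ∏_{α ∈ S} (z − α), where S = {-1, (1 + 1i), (1 - 1i)}.
Expanding the product yields: p(z) = z^3 -z^2 + 2.
Note conjugate pairs combine to real quadratics: (z − (1+1i))(z − (1−1i)) = z² − 2z + 2.
The resulting polynomial has degree 3 and real coefficients as required.

p(z) = z^3 -z^2 + 2.


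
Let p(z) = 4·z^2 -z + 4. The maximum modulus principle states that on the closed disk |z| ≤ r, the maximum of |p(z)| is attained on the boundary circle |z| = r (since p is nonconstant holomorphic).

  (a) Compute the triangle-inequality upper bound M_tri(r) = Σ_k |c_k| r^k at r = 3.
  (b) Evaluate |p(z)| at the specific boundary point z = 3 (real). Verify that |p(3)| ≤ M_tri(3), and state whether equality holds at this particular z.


Coefficients: c_0 = 4, c_1 = -1, c_2 = 4. Radius r = 3.
Part (a). Triangle bound: M_tri(r) = Σ_k |c_k| r^k
  = |4|·3^0 + |-1|·3^1 + |4|·3^2
  = 4 + 3 + 36 = 43.
This bounds M(r) := max_{|z|=r} |p(z)| from above; equality holds iff all terms c_k z^k can be made to align in phase at a single z on |z|=r.
Part (b). At z = 3 (real, on the circle |z| = r):
  p(3) = (4)·3^0 + (-1)·3^1 + (4)·3^2 = 37.
  |p(3)| = 37.
Check: |p(3)| = 37 ≤ 43 = M_tri(3). ✓ Equality does not hold at z = 3 (the coefficients have mixed signs, so the terms do not all align in phase there).

M_tri(3) = 43; |p(3)| = 37; equality at z=3: no.


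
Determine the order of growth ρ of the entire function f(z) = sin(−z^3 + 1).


Write sin(w) = (e^{iw} ± e^{−iw})/(2 or 2i), so |sin(w)| ≤ e^{|w|}. With w = −z^3 + 1, |w| ≤ 1r^3 + 1 on |z|=r, giving M(r) ≤ e^{1r^3 + 1} and ρ ≤ 3. For the lower bound, choose z on |z|=r with -1z^3 purely imaginary of modulus 1r^3; then |sin(−z^3 + 1)| grows like e^{1r^3}/2, so ρ ≥ 3. Hence ρ = 3.
Therefore ρ = 3.

Order ρ = 3.


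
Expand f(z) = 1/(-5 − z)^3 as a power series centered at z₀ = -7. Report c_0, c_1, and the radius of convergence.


Let w = z − z₀, so z = z₀ + w.
Then -5 − z = -5 − (z₀ + w) = (-5 − z₀) − w = 2 − w.
f(z) = 1/(2 − w)^3 = (1/(2)^3) · (1 − w/(2))^{−3}.
By the binomial series (1−u)^{−3} = Σ_{n≥0} C(n+2, 2) u^n for |u|<1, with u = w/(2):
  c_n = C(n+2, 2) / (2)^(n+3).
  c_0 = 1/(2)^3 = 1/8.
  c_1 = 3/(2)^4 = 3/16.
The series is valid for |w/d| < 1, i.e. |z − z₀| < |d|.
Radius of convergence: R = |-5 − z₀| = |2| = 2 (distance from z₀ to the singularity z = -5).

c_0 = 1/8, c_1 = 3/16; R = 2.


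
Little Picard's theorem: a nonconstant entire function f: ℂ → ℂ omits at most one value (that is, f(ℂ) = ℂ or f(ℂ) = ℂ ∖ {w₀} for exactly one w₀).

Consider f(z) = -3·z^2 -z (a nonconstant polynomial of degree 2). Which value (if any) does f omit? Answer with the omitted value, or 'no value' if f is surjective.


Little Picard bounds the complement of f(ℂ) to at most one point.
For every w ∈ ℂ, the equation p(z) − w = 0 is a nonconstant polynomial in z and hence has at least one root by the fundamental theorem of algebra. So p is surjective onto ℂ, omitting no value.

Omitted value: no value.


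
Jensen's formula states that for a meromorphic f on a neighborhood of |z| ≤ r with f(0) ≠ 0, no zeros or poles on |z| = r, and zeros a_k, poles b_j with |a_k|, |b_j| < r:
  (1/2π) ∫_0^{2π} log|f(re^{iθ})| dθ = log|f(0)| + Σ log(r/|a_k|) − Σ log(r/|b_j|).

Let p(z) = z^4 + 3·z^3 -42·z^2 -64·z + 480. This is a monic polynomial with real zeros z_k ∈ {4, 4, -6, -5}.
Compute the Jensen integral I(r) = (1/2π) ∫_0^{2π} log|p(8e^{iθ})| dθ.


Zeros: -6, -5, 4, 4; r = 8.
Inside |z| < r: -6, -5, 4, 4. Outside (|z| ≥ r): ∅.
p(0) = 480, so log|p(0)| = log(480) = 6.1738.
Apply Jensen: I(r) = log|p(0)| + Σ_k log(r/|z_k|), summed over zeros inside |z| < r.
  log(r/|z_k|) for z_k = 4: log(8/4) = 0.6931
  log(r/|z_k|) for z_k = 4: log(8/4) = 0.6931
  log(r/|z_k|) for z_k = -6: log(8/6) = 0.2877
  log(r/|z_k|) for z_k = -5: log(8/5) = 0.4700
Sum over inside zeros: 2.1440.
I(r) = log|p(0)| + (inside sum) = 6.1738 + 2.1440 = 8.3178.
Closed form (all zeros inside, monic): I(r) = n·log(r) = 4·log(8) = 8.3178. ✓

I(r) ≈ 8.3178.


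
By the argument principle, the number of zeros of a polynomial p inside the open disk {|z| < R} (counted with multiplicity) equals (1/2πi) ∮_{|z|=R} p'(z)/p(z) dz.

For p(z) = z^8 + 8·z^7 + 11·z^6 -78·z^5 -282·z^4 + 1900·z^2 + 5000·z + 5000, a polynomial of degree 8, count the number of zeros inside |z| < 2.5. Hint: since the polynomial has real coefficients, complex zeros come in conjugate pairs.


The zeros of p are: (-1 + 2i), (-1 - 2i), (-3 + 1i), (-3 - 1i), (3 + 1i), (3 - 1i), (-3 + 1i), (-3 - 1i).
Their magnitudes are: 2.236, 2.236, 3.162, 3.162, 3.162, 3.162, 3.162, 3.162.
Zeros with |z| < R = 2.5: (-1 + 2i), (-1 - 2i).
Count = 2.
By the argument principle, (1/2πi) ∮_{|z|=R} p'(z)/p(z) dz equals exactly this count.

Number of zeros inside |z| < 2.5: 2.


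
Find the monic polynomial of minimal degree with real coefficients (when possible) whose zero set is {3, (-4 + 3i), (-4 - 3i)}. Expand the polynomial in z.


The polynomial is p(z) = ∏_{α ∈ S} (z − α), where S = {3, (-4 + 3i), (-4 - 3i)}.
Expanding the product yields: p(z) = z^3 + 5·z^2 + z -75.
Note conjugate pairs combine to real quadratics: (z − (-4+3i))(z − (-4−3i)) = z² + 8z + 25.
The resulting polynomial has degree 3 and real coefficients as required.

p(z) = z^3 + 5·z^2 + z -75.


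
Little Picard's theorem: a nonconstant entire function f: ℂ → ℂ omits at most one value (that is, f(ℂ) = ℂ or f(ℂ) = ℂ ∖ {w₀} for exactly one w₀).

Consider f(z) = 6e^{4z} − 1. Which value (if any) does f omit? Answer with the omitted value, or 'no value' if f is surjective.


Little Picard bounds the complement of f(ℂ) to at most one point.
e^{4z} is never zero on ℂ, so 6·e^{4z} takes every value in ℂ ∖ {0}. Adding -1 shifts the range to ℂ ∖ {-1}. Thus f omits exactly the value -1.

Omitted value: -1.


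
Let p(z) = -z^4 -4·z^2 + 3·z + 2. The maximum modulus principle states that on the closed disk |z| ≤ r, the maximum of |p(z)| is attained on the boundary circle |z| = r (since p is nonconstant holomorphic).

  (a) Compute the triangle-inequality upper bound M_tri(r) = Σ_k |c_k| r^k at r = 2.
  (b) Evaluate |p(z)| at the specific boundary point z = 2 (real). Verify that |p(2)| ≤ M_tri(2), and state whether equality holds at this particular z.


Coefficients: c_0 = 2, c_1 = 3, c_2 = -4, c_3 = 0, c_4 = -1. Radius r = 2.
Part (a). Triangle bound: M_tri(r) = Σ_k |c_k| r^k
  = |2|·2^0 + |3|·2^1 + |-4|·2^2 + |0|·2^3 + |-1|·2^4
  = 2 + 6 + 16 + 0 + 16 = 40.
This bounds M(r) := max_{|z|=r} |p(z)| from above; equality holds iff all terms c_k z^k can be made to align in phase at a single z on |z|=r.
Part (b). At z = 2 (real, on the circle |z| = r):
  p(2) = (2)·2^0 + (3)·2^1 + (-4)·2^2 + (0)·2^3 + (-1)·2^4 = -24.
  |p(2)| = 24.
Check: |p(2)| = 24 ≤ 40 = M_tri(2). ✓ Equality does not hold at z = 2 (the coefficients have mixed signs, so the terms do not all align in phase there).

M_tri(2) = 40; |p(2)| = 24; equality at z=2: no.


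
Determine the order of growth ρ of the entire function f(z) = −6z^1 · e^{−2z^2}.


M(r) = max_{|z|=r} |-6|·|z|^1·|e^{−2z^2}| = 6·r^1 · e^{2r^2} (the factors attain their maxima compatibly on |z|=r). Then log M(r) = log 6 + 1·log r + 2r^2, dominated by the last term, so log log M(r) ~ 2·log r. The polynomial factor -6z^1 contributes only a log r term and does not affect the order. ρ = 2.
Therefore ρ = 2.

Order ρ = 2.


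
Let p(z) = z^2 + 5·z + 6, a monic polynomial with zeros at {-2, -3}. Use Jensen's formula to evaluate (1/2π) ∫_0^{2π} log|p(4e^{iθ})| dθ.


Zeros: -3, -2; r = 4.
Inside |z| < r: -3, -2. Outside (|z| ≥ r): ∅.
p(0) = 6, so log|p(0)| = log(6) = 1.7918.
Apply Jensen: I(r) = log|p(0)| + Σ_k log(r/|z_k|), summed over zeros inside |z| < r.
  log(r/|z_k|) for z_k = -2: log(4/2) = 0.6931
  log(r/|z_k|) for z_k = -3: log(4/3) = 0.2877
Sum over inside zeros: 0.9808.
I(r) = log|p(0)| + (inside sum) = 1.7918 + 0.9808 = 2.7726.
Closed form (all zeros inside, monic): I(r) = n·log(r) = 2·log(4) = 2.7726. ✓

I(r) ≈ 2.7726.


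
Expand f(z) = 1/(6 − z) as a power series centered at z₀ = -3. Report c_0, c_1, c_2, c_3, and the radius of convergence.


Let w = z − z₀, so z = z₀ + w.
Then 6 − z = 6 − (z₀ + w) = (6 − z₀) − w = 9 − w.
f(z) = 1/(9 − w) = (1/(9)) · 1/(1 − w/(9)) = Σ_{n≥0} w^n / (9)^(n+1).
So c_n = 1/(9)^(n+1):
  c_0 = 1/(9)^1 = 1/9.
  c_1 = 1/(9)^2 = 1/81.
  c_2 = 1/(9)^3 = 1/729.
  c_3 = 1/(9)^4 = 1/6561.
The series is valid for |w/d| < 1, i.e. |z − z₀| < |d|.
Radius of convergence: R = |6 − z₀| = |9| = 9 (distance from z₀ to the singularity z = 6).

c_0 = 1/9, c_1 = 1/81, c_2 = 1/729, c_3 = 1/6561; R = 9.


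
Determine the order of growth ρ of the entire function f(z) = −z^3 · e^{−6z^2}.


M(r) = max_{|z|=r} |-1|·|z|^3·|e^{−6z^2}| = 1·r^3 · e^{6r^2} (the factors attain their maxima compatibly on |z|=r). Then log M(r) = log 1 + 3·log r + 6r^2, dominated by the last term, so log log M(r) ~ 2·log r. The polynomial factor -1z^3 contributes only a log r term and does not affect the order. ρ = 2.
Therefore ρ = 2.

Order ρ = 2.


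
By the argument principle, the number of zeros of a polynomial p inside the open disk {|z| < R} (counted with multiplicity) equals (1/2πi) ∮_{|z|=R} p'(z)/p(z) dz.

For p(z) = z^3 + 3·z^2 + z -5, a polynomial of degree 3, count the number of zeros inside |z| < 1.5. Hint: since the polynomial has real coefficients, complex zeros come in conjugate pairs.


The zeros of p are: (-2 + 1i), (-2 - 1i), 1.
Their magnitudes are: 2.236, 2.236, 1.
Zeros with |z| < R = 1.5: 1.
Count = 1.
By the argument principle, (1/2πi) ∮_{|z|=R} p'(z)/p(z) dz equals exactly this count.

Number of zeros inside |z| < 1.5: 1.


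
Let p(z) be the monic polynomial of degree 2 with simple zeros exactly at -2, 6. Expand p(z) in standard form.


The polynomial is p(z) = ∏_{α ∈ S} (z − α), where S = {-2, 6}.
Expanding the product yields: p(z) = z^2 -4·z -12.
The resulting polynomial has degree 2 and real coefficients as required.

p(z) = z^2 -4·z -12.


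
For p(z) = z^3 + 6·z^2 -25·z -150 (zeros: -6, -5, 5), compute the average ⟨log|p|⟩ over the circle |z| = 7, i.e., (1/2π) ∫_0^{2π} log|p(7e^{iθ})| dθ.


Zeros: -6, -5, 5; r = 7.
Inside |z| < r: -6, -5, 5. Outside (|z| ≥ r): ∅.
p(0) = -150, so log|p(0)| = log(150) = 5.0106.
Apply Jensen: I(r) = log|p(0)| + Σ_k log(r/|z_k|), summed over zeros inside |z| < r.
  log(r/|z_k|) for z_k = -6: log(7/6) = 0.1542
  log(r/|z_k|) for z_k = -5: log(7/5) = 0.3365
  log(r/|z_k|) for z_k = 5: log(7/5) = 0.3365
Sum over inside zeros: 0.8271.
I(r) = log|p(0)| + (inside sum) = 5.0106 + 0.8271 = 5.8377.
Closed form (all zeros inside, monic): I(r) = n·log(r) = 3·log(7) = 5.8377. ✓

I(r) ≈ 5.8377.


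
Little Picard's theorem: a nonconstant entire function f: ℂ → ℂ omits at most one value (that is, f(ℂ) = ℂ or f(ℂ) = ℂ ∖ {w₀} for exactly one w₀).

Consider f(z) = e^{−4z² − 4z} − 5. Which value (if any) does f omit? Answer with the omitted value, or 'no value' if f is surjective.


Little Picard bounds the complement of f(ℂ) to at most one point.
The exponent g(z) = −4z² − 4z is a nonconstant polynomial, hence surjective onto ℂ. So e^{g(z)} takes every value in {e^w : w ∈ ℂ} = ℂ ∖ {0}. Adding -5 shifts the range to ℂ ∖ {-5}. f omits exactly -5.

Omitted value: -5.


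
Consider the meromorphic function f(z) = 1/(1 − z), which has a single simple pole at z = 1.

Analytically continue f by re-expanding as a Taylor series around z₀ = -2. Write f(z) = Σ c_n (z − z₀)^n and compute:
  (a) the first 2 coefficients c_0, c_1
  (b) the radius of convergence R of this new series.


Let w = z − z₀, so z = z₀ + w.
Then 1 − z = 1 − (z₀ + w) = (1 − z₀) − w = 3 − w.
f(z) = 1/(3 − w) = (1/(3)) · 1/(1 − w/(3)) = Σ_{n≥0} w^n / (3)^(n+1).
So c_n = 1/(3)^(n+1):
  c_0 = 1/(3)^1 = 1/3.
  c_1 = 1/(3)^2 = 1/9.
The series is valid for |w/d| < 1, i.e. |z − z₀| < |d|.
Radius of convergence: R = |1 − z₀| = |3| = 3 (distance from z₀ to the singularity z = 1).

c_0 = 1/3, c_1 = 1/9; R = 3.


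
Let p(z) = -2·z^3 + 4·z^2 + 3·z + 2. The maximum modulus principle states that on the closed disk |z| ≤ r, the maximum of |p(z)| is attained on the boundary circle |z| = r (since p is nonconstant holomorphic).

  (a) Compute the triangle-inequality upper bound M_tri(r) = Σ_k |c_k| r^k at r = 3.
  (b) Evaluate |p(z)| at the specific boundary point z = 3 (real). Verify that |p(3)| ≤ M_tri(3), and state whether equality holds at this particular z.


Coefficients: c_0 = 2, c_1 = 3, c_2 = 4, c_3 = -2. Radius r = 3.
Part (a). Triangle bound: M_tri(r) = Σ_k |c_k| r^k
  = |2|·3^0 + |3|·3^1 + |4|·3^2 + |-2|·3^3
  = 2 + 9 + 36 + 54 = 101.
This bounds M(r) := max_{|z|=r} |p(z)| from above; equality holds iff all terms c_k z^k can be made to align in phase at a single z on |z|=r.
Part (b). At z = 3 (real, on the circle |z| = r):
  p(3) = (2)·3^0 + (3)·3^1 + (4)·3^2 + (-2)·3^3 = -7.
  |p(3)| = 7.
Check: |p(3)| = 7 ≤ 101 = M_tri(3). ✓ Equality does not hold at z = 3 (the coefficients have mixed signs, so the terms do not all align in phase there).

M_tri(3) = 101; |p(3)| = 7; equality at z=3: no.


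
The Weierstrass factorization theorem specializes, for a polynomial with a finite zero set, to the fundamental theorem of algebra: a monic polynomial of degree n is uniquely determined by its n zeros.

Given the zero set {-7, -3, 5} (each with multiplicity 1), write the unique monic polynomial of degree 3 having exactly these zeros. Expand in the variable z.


The polynomial is p(z) = ∏_{α ∈ S} (z − α), where S = {-7, -3, 5}.
Expanding the product yields: p(z) = z^3 + 5·z^2 -29·z -105.
The resulting polynomial has degree 3 and real coefficients as required.

p(z) = z^3 + 5·z^2 -29·z -105.


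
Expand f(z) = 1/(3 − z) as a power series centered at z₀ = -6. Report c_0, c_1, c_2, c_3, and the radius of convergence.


Let w = z − z₀, so z = z₀ + w.
Then 3 − z = 3 − (z₀ + w) = (3 − z₀) − w = 9 − w.
f(z) = 1/(9 − w) = (1/(9)) · 1/(1 − w/(9)) = Σ_{n≥0} w^n / (9)^(n+1).
So c_n = 1/(9)^(n+1):
  c_0 = 1/(9)^1 = 1/9.
  c_1 = 1/(9)^2 = 1/81.
  c_2 = 1/(9)^3 = 1/729.
  c_3 = 1/(9)^4 = 1/6561.
The series is valid for |w/d| < 1, i.e. |z − z₀| < |d|.
Radius of convergence: R = |3 − z₀| = |9| = 9 (distance from z₀ to the singularity z = 3).

c_0 = 1/9, c_1 = 1/81, c_2 = 1/729, c_3 = 1/6561; R = 9.


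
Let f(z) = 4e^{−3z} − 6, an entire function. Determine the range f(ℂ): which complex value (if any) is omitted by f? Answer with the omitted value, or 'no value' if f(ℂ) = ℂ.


Little Picard bounds the complement of f(ℂ) to at most one point.
e^{−3z} is never zero on ℂ, so 4·e^{−3z} takes every value in ℂ ∖ {0}. Adding -6 shifts the range to ℂ ∖ {-6}. Thus f omits exactly the value -6.

Omitted value: -6.


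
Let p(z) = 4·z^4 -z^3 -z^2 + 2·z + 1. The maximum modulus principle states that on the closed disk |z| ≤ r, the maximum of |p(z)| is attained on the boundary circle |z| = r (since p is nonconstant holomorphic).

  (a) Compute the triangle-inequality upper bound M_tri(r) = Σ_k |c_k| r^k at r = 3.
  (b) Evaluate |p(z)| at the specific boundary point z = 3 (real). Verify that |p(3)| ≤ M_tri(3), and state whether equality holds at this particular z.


Coefficients: c_0 = 1, c_1 = 2, c_2 = -1, c_3 = -1, c_4 = 4. Radius r = 3.
Part (a). Triangle bound: M_tri(r) = Σ_k |c_k| r^k
  = |1|·3^0 + |2|·3^1 + |-1|·3^2 + |-1|·3^3 + |4|·3^4
  = 1 + 6 + 9 + 27 + 324 = 367.
This bounds M(r) := max_{|z|=r} |p(z)| from above; equality holds iff all terms c_k z^k can be made to align in phase at a single z on |z|=r.
Part (b). At z = 3 (real, on the circle |z| = r):
  p(3) = (1)·3^0 + (2)·3^1 + (-1)·3^2 + (-1)·3^3 + (4)·3^4 = 295.
  |p(3)| = 295.
Check: |p(3)| = 295 ≤ 367 = M_tri(3). ✓ Equality does not hold at z = 3 (the coefficients have mixed signs, so the terms do not all align in phase there).

M_tri(3) = 367; |p(3)| = 295; equality at z=3: no.


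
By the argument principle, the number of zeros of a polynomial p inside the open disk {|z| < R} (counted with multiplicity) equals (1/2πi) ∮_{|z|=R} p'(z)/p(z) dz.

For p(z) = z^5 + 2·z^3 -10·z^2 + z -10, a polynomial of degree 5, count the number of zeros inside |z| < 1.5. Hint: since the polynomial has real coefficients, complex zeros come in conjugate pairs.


The zeros of p are: (-1 + 2i), (-1 - 2i), 2, (0 + 1i), (0 - 1i).
Their magnitudes are: 2.236, 2.236, 2, 1, 1.
Zeros with |z| < R = 1.5: (0 + 1i), (0 - 1i).
Count = 2.
By the argument principle, (1/2πi) ∮_{|z|=R} p'(z)/p(z) dz equals exactly this count.

Number of zeros inside |z| < 1.5: 2.


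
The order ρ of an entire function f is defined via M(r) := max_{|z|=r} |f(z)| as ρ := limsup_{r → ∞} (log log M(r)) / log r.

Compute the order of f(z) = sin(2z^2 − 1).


Write sin(w) = (e^{iw} ± e^{−iw})/(2 or 2i), so |sin(w)| ≤ e^{|w|}. With w = 2z^2 − 1, |w| ≤ 2r^2 + 1 on |z|=r, giving M(r) ≤ e^{2r^2 + 1} and ρ ≤ 2. For the lower bound, choose z on |z|=r with 2z^2 purely imaginary of modulus 2r^2; then |sin(2z^2 − 1)| grows like e^{2r^2}/2, so ρ ≥ 2. Hence ρ = 2.
Therefore ρ = 2.

Order ρ = 2.


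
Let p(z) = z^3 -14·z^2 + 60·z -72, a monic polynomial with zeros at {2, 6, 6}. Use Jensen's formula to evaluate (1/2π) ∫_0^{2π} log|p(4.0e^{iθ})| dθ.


Zeros: 2, 6, 6; r = 4.0.
Inside |z| < r: 2. Outside (|z| ≥ r): 6, 6.
p(0) = -72, so log|p(0)| = log(72) = 4.2767.
Apply Jensen: I(r) = log|p(0)| + Σ_k log(r/|z_k|), summed over zeros inside |z| < r.
  log(r/|z_k|) for z_k = 2: log(4.0/2) = 0.6931
  Outside zeros (6, 6) contribute nothing to the Jensen sum.
Sum over inside zeros: 0.6931.
I(r) = log|p(0)| + (inside sum) = 4.2767 + 0.6931 = 4.9698.
Note: since some zeros are outside |z| ≤ r, the simplified n·log(r) form does NOT apply — only the inside zeros contribute.

I(r) ≈ 4.9698.


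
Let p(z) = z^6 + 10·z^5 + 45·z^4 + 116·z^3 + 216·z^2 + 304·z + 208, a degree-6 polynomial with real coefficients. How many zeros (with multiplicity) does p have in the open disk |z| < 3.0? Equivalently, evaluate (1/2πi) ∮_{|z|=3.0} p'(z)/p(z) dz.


The zeros of p are: (-3 + 2i), (-3 - 2i), -2, -2, (0 + 2i), (0 - 2i).
Their magnitudes are: 3.606, 3.606, 2, 2, 2, 2.
Zeros with |z| < R = 3.0: -2, -2, (0 + 2i), (0 - 2i).
Count = 4.
By the argument principle, (1/2πi) ∮_{|z|=R} p'(z)/p(z) dz equals exactly this count.

Number of zeros inside |z| < 3.0: 4.


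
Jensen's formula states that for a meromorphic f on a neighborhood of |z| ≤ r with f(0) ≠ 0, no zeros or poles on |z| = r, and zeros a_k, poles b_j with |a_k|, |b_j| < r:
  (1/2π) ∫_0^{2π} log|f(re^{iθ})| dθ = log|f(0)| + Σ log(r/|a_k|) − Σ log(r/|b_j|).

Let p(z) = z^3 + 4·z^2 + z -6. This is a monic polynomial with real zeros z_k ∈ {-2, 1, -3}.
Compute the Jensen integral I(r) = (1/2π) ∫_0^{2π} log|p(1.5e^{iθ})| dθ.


Zeros: -3, -2, 1; r = 1.5.
Inside |z| < r: 1. Outside (|z| ≥ r): -3, -2.
p(0) = -6, so log|p(0)| = log(6) = 1.7918.
Apply Jensen: I(r) = log|p(0)| + Σ_k log(r/|z_k|), summed over zeros inside |z| < r.
  log(r/|z_k|) for z_k = 1: log(1.5/1) = 0.4055
  Outside zeros (-3, -2) contribute nothing to the Jensen sum.
Sum over inside zeros: 0.4055.
I(r) = log|p(0)| + (inside sum) = 1.7918 + 0.4055 = 2.1972.
Note: since some zeros are outside |z| ≤ r, the simplified n·log(r) form does NOT apply — only the inside zeros contribute.

I(r) ≈ 2.1972.


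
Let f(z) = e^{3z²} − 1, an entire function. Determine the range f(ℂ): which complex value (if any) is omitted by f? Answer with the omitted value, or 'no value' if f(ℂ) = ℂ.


Little Picard bounds the complement of f(ℂ) to at most one point.
The exponent g(z) = 3z² is a nonconstant polynomial, hence surjective onto ℂ. So e^{g(z)} takes every value in {e^w : w ∈ ℂ} = ℂ ∖ {0}. Adding -1 shifts the range to ℂ ∖ {-1}. f omits exactly -1.

Omitted value: -1.


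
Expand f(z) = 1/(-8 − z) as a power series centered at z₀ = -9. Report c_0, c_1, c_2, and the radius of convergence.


Let w = z − z₀, so z = z₀ + w.
Then -8 − z = -8 − (z₀ + w) = (-8 − z₀) − w = 1 − w.
f(z) = 1/(1 − w) = (1/(1)) · 1/(1 − w/(1)) = Σ_{n≥0} w^n / (1)^(n+1).
So c_n = 1/(1)^(n+1):
  c_0 = 1/(1)^1 = 1.
  c_1 = 1/(1)^2 = 1.
  c_2 = 1/(1)^3 = 1.
The series is valid for |w/d| < 1, i.e. |z − z₀| < |d|.
Radius of convergence: R = |-8 − z₀| = |1| = 1 (distance from z₀ to the singularity z = -8).

c_0 = 1, c_1 = 1, c_2 = 1; R = 1.


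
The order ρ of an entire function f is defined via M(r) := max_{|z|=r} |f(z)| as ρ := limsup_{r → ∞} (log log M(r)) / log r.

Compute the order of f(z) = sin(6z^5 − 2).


Write sin(w) = (e^{iw} ± e^{−iw})/(2 or 2i), so |sin(w)| ≤ e^{|w|}. With w = 6z^5 − 2, |w| ≤ 6r^5 + 2 on |z|=r, giving M(r) ≤ e^{6r^5 + 2} and ρ ≤ 5. For the lower bound, choose z on |z|=r with 6z^5 purely imaginary of modulus 6r^5; then |sin(6z^5 − 2)| grows like e^{6r^5}/2, so ρ ≥ 5. Hence ρ = 5.
Therefore ρ = 5.

Order ρ = 5.


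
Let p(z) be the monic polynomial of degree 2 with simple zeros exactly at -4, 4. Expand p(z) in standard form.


The polynomial is p(z) = ∏_{α ∈ S} (z − α), where S = {-4, 4}.
Expanding the product yields: p(z) = z^2 -16.
The resulting polynomial has degree 2 and real coefficients as required.

p(z) = z^2 -16.


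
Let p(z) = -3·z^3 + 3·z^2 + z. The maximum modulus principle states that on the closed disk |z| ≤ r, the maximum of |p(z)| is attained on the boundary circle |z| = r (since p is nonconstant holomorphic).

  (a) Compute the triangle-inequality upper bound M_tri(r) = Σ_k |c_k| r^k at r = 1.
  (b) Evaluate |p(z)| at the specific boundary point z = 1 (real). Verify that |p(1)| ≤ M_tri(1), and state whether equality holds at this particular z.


Coefficients: c_0 = 0, c_1 = 1, c_2 = 3, c_3 = -3. Radius r = 1.
Part (a). Triangle bound: M_tri(r) = Σ_k |c_k| r^k
  = |0|·1^0 + |1|·1^1 + |3|·1^2 + |-3|·1^3
  = 0 + 1 + 3 + 3 = 7.
This bounds M(r) := max_{|z|=r} |p(z)| from above; equality holds iff all terms c_k z^k can be made to align in phase at a single z on |z|=r.
Part (b). At z = 1 (real, on the circle |z| = r):
  p(1) = (0)·1^0 + (1)·1^1 + (3)·1^2 + (-3)·1^3 = 1.
  |p(1)| = 1.
Check: |p(1)| = 1 ≤ 7 = M_tri(1). ✓ Equality does not hold at z = 1 (the coefficients have mixed signs, so the terms do not all align in phase there).

M_tri(1) = 7; |p(1)| = 1; equality at z=1: no.


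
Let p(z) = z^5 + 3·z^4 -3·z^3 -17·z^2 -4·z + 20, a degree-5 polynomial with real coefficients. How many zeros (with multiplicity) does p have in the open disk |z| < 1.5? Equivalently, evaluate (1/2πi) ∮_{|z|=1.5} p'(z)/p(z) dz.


The zeros of p are: 1, -2, (-2 + 1i), (-2 - 1i), 2.
Their magnitudes are: 1, 2, 2.236, 2.236, 2.
Zeros with |z| < R = 1.5: 1.
Count = 1.
By the argument principle, (1/2πi) ∮_{|z|=R} p'(z)/p(z) dz equals exactly this count.

Number of zeros inside |z| < 1.5: 1.


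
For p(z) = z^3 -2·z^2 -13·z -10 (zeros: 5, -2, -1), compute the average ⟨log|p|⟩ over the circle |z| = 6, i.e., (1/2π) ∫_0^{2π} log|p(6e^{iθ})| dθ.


Zeros: -2, -1, 5; r = 6.
Inside |z| < r: -2, -1, 5. Outside (|z| ≥ r): ∅.
p(0) = -10, so log|p(0)| = log(10) = 2.3026.
Apply Jensen: I(r) = log|p(0)| + Σ_k log(r/|z_k|), summed over zeros inside |z| < r.
  log(r/|z_k|) for z_k = 5: log(6/5) = 0.1823
  log(r/|z_k|) for z_k = -2: log(6/2) = 1.0986
  log(r/|z_k|) for z_k = -1: log(6/1) = 1.7918
Sum over inside zeros: 3.0727.
I(r) = log|p(0)| + (inside sum) = 2.3026 + 3.0727 = 5.3753.
Closed form (all zeros inside, monic): I(r) = n·log(r) = 3·log(6) = 5.3753. ✓

I(r) ≈ 5.3753.


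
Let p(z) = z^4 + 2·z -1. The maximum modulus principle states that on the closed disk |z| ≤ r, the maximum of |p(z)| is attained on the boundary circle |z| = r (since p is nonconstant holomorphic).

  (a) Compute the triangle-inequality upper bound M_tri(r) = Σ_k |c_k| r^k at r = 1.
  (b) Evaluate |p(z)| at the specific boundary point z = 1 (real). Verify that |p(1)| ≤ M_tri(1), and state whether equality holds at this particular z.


Coefficients: c_0 = -1, c_1 = 2, c_2 = 0, c_3 = 0, c_4 = 1. Radius r = 1.
Part (a). Triangle bound: M_tri(r) = Σ_k |c_k| r^k
  = |-1|·1^0 + |2|·1^1 + |0|·1^2 + |0|·1^3 + |1|·1^4
  = 1 + 2 + 0 + 0 + 1 = 4.
This bounds M(r) := max_{|z|=r} |p(z)| from above; equality holds iff all terms c_k z^k can be made to align in phase at a single z on |z|=r.
Part (b). At z = 1 (real, on the circle |z| = r):
  p(1) = (-1)·1^0 + (2)·1^1 + (0)·1^2 + (0)·1^3 + (1)·1^4 = 2.
  |p(1)| = 2.
Check: |p(1)| = 2 ≤ 4 = M_tri(1). ✓ Equality does not hold at z = 1 (the coefficients have mixed signs, so the terms do not all align in phase there).

M_tri(1) = 4; |p(1)| = 2; equality at z=1: no.
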